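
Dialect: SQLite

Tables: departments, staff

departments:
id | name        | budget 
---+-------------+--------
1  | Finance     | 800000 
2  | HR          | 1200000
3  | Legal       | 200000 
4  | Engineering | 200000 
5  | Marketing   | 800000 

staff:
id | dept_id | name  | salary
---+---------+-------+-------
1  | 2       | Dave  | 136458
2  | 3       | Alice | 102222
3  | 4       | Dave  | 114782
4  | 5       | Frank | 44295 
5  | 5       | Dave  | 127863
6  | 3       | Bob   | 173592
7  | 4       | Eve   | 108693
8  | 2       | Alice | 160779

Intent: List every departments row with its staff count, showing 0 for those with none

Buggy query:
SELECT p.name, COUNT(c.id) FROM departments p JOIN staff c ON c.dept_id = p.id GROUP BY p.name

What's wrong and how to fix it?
Bug: INNER JOIN drops departments rows that have no matching staff rows

Fix: Use LEFT JOIN so parents without children still appear (COUNT(c.id) gives 0)

Corrected query:
SELECT p.name, COUNT(c.id) FROM departments p LEFT JOIN staff c ON c.dept_id = p.id GROUP BY p.name

Result:
name        | COUNT(c.id)
------------+------------
Engineering | 2          
Finance     | 0          
HR          | 2          
Legal       | 2          
Marketing   | 2          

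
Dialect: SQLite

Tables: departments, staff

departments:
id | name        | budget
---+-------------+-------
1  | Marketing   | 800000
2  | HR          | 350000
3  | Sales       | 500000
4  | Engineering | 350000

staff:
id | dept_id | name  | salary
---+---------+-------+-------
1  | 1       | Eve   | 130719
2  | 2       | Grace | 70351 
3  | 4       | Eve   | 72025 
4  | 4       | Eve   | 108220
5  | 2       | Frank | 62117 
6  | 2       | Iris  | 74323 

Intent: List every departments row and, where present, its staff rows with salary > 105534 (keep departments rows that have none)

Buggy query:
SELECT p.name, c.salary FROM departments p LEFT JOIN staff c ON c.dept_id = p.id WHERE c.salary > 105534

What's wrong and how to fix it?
Bug: Filtering c.salary in WHERE discards the NULL rows produced by LEFT JOIN, turning it into an inner join

Fix: Move the right-table condition into the ON clause so unmatched parents are kept

Corrected query:
SELECT p.name, c.salary FROM departments p LEFT JOIN staff c ON c.dept_id = p.id AND c.salary > 105534

Result:
name        | salary
------------+-------
Marketing   | 130719
HR          | NULL  
Sales       | NULL  
Engineering | 108220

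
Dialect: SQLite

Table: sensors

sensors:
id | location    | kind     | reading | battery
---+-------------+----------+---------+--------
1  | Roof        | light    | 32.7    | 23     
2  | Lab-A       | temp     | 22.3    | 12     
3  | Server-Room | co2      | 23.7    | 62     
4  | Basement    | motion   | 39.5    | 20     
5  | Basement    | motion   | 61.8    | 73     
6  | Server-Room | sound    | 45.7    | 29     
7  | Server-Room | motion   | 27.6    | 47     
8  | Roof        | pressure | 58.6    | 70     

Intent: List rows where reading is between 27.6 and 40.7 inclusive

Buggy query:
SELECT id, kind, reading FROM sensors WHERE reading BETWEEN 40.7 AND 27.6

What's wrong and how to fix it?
Bug: The bounds are reversed; BETWEEN a AND b requires a <= b to match anything

Fix: Write BETWEEN 27.6 AND 40.7

Corrected query:
SELECT id, kind, reading FROM sensors WHERE reading BETWEEN 27.6 AND 40.7

Result:
id | kind   | reading
---+--------+--------
1  | light  | 32.7   
4  | motion | 39.5   
7  | motion | 27.6   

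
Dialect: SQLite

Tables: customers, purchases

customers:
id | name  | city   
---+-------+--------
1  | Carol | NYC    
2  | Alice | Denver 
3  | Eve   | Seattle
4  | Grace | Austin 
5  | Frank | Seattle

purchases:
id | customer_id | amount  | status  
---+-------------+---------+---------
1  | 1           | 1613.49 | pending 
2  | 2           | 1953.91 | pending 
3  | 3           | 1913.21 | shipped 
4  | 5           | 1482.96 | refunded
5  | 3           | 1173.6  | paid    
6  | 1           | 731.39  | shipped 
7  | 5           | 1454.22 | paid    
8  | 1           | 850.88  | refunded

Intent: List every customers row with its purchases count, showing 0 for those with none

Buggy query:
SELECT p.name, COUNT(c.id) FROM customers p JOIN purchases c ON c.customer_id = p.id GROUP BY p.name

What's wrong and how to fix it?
Bug: INNER JOIN drops customers rows that have no matching purchases rows

Fix: Switch to LEFT JOIN to retain unmatched parent rows

Corrected query:
SELECT p.name, COUNT(c.id) FROM customers p LEFT JOIN purchases c ON c.customer_id = p.id GROUP BY p.name

Result:
name  | COUNT(c.id)
------+------------
Alice | 1          
Carol | 3          
Eve   | 2          
Frank | 2          
Grace | 0          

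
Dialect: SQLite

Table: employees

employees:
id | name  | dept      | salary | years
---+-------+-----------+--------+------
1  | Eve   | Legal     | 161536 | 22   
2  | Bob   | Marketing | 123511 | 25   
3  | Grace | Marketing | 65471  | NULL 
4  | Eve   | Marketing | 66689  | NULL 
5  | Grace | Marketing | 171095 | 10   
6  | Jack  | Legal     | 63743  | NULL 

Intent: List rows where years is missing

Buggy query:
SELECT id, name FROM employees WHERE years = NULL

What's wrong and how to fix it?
Bug: Comparing to NULL with '=' never matches; NULL = NULL is unknown, not true

Fix: Use IS NULL to test for NULL

Corrected query:
SELECT id, name FROM employees WHERE years IS NULL

Result:
id | name 
---+------
3  | Grace
4  | Eve  
6  | Jack 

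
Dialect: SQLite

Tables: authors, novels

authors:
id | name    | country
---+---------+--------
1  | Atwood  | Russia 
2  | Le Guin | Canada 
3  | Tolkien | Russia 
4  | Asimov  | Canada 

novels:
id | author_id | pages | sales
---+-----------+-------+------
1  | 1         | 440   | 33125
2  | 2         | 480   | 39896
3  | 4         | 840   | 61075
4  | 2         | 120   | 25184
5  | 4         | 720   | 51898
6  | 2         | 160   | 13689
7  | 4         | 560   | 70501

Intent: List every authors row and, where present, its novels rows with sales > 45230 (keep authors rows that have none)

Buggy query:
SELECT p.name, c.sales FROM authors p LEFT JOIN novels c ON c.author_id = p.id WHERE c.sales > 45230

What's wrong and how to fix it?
Bug: A WHERE condition on the right-hand table after LEFT JOIN drops unmatched parents

Fix: Move the right-table condition into the ON clause so unmatched parents are kept

Corrected query:
SELECT p.name, c.sales FROM authors p LEFT JOIN novels c ON c.author_id = p.id AND c.sales > 45230

Result:
name    | sales
--------+------
Atwood  | NULL 
Le Guin | NULL 
Tolkien | NULL 
Asimov  | 51898
Asimov  | 61075
Asimov  | 70501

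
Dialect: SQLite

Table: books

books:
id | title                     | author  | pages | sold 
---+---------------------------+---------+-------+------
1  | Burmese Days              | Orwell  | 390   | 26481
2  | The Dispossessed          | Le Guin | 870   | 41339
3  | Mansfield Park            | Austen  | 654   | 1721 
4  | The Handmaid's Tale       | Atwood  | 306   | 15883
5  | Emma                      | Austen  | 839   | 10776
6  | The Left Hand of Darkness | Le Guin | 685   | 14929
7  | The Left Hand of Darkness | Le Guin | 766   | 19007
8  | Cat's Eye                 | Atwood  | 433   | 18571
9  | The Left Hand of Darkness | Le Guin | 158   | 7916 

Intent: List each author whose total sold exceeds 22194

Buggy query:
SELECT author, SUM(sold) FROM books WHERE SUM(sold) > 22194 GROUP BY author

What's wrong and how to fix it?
Bug: Aggregate functions cannot appear in a WHERE clause

Fix: Use HAVING (which filters groups after aggregation) instead of WHERE

Corrected query:
SELECT author, SUM(sold) FROM books GROUP BY author HAVING SUM(sold) > 22194

Result:
author  | SUM(sold)
--------+----------
Atwood  | 34454    
Le Guin | 83191    
Orwell  | 26481    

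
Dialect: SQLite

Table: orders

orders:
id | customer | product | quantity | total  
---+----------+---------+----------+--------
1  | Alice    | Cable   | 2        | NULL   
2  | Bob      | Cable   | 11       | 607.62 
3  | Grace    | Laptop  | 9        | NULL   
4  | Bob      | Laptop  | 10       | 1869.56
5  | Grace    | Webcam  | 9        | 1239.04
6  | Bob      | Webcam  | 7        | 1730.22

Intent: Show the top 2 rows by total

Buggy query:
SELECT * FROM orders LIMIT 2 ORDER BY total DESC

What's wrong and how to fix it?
Bug: LIMIT must come after ORDER BY

Fix: Swap the clauses: ORDER BY first, then LIMIT

Corrected query:
SELECT * FROM orders ORDER BY total DESC LIMIT 2

Result:
id | customer | product | quantity | total  
---+----------+---------+----------+--------
4  | Bob      | Laptop  | 10       | 1869.56
6  | Bob      | Webcam  | 7        | 1730.22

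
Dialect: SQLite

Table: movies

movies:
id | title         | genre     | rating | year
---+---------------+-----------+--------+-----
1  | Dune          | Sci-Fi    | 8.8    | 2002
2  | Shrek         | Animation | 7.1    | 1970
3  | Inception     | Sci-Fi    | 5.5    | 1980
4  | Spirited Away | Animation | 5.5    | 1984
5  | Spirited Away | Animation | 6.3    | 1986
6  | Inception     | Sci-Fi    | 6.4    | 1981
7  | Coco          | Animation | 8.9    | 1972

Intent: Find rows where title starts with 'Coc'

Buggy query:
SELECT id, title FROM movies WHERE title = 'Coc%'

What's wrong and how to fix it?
Bug: Wildcards only work with LIKE; '=' treats '%' as a literal character

Fix: Replace '=' with LIKE so 'Coc%' is treated as a pattern

Corrected query:
SELECT id, title FROM movies WHERE title LIKE 'Coc%'

Result:
id | title
---+------
7  | Coco 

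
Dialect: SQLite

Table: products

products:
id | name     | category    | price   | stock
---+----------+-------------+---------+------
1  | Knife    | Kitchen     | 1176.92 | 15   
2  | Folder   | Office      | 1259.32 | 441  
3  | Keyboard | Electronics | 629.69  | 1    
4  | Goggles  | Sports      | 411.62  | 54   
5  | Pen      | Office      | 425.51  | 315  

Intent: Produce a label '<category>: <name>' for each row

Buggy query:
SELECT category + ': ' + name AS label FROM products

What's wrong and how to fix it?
Bug: '+' is numeric addition; on text columns SQLite converts them to 0 instead of concatenating

Fix: Replace + with || to concatenate text

Corrected query:
SELECT category || ': ' || name AS label FROM products

Result:
label                
---------------------
Kitchen: Knife       
Office: Folder       
Electronics: Keyboard
Sports: Goggles      
Office: Pen          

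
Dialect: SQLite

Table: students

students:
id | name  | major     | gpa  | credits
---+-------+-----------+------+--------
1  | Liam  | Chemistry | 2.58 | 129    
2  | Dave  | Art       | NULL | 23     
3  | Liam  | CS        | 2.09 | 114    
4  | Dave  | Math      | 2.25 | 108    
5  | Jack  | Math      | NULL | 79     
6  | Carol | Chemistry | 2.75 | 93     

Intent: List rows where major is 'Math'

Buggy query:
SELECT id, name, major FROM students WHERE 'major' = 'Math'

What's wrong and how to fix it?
Bug: 'major' in single quotes is a string literal, not the column; the comparison is literal-vs-literal and never true

Fix: Remove the quotes around the column name (or use double quotes for an identifier)

Corrected query:
SELECT id, name, major FROM students WHERE major = 'Math'

Result:
id | name | major
---+------+------
4  | Dave | Math 
5  | Jack | Math 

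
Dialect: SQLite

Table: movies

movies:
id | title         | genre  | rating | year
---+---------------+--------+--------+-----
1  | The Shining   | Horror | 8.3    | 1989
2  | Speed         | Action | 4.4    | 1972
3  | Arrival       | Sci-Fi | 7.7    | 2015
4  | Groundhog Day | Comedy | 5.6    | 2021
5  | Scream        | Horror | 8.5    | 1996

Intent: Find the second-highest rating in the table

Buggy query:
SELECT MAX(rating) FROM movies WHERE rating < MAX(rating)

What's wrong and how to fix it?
Bug: The inner MAX is an aggregate inside WHERE, which is not allowed

Fix: Compute the overall MAX in a subquery, then take MAX of rows below it

Corrected query:
SELECT MAX(rating) FROM movies WHERE rating < (SELECT MAX(rating) FROM movies)

Result:
MAX(rating)
-----------
8.3        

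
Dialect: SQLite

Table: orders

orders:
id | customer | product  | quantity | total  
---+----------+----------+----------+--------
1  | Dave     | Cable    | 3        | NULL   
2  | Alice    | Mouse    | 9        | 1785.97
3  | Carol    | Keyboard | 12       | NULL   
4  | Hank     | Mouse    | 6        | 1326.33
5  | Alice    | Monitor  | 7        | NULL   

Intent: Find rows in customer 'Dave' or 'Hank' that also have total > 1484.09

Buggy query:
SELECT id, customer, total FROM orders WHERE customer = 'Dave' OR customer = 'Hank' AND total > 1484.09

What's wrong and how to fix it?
Bug: AND binds tighter than OR, so this parses as customer = 'Dave' OR (customer = 'Hank' AND total > 1484.09)

Fix: Add parentheses around the OR so the AND applies to both alternatives

Corrected query:
SELECT id, customer, total FROM orders WHERE (customer = 'Dave' OR customer = 'Hank') AND total > 1484.09

Result:
(no rows)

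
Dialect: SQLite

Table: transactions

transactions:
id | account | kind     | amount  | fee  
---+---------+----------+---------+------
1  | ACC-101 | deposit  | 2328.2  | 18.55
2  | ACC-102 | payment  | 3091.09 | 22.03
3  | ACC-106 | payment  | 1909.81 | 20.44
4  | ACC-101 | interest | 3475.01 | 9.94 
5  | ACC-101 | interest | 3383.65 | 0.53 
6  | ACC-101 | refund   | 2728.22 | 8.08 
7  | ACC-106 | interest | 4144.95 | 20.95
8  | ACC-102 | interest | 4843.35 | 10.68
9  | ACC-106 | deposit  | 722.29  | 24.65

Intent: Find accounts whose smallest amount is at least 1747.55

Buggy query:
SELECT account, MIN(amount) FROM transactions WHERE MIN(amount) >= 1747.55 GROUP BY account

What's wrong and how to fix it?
Bug: Aggregates like MIN are computed per group after WHERE runs

Fix: Replace WHERE with HAVING after the GROUP BY

Corrected query:
SELECT account, MIN(amount) FROM transactions GROUP BY account HAVING MIN(amount) >= 1747.55

Result:
account | MIN(amount)
--------+------------
ACC-101 | 2328.2     
ACC-102 | 3091.09    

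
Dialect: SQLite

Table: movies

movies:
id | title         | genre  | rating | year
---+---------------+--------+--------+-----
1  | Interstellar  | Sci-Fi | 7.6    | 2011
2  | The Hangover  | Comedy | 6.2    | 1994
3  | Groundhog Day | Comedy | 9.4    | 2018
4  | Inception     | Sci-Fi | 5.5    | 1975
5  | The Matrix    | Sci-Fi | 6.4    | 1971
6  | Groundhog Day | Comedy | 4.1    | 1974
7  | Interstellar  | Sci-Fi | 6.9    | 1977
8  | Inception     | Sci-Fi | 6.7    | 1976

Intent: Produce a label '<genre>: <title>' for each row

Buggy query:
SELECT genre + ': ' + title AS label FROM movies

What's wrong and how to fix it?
Bug: '+' is numeric addition; on text columns SQLite converts them to 0 instead of concatenating

Fix: Replace + with || to concatenate text

Corrected query:
SELECT genre || ': ' || title AS label FROM movies

Result:
label                
---------------------
Sci-Fi: Interstellar 
Comedy: The Hangover 
Comedy: Groundhog Day
Sci-Fi: Inception    
Sci-Fi: The Matrix   
Comedy: Groundhog Day
Sci-Fi: Interstellar 
Sci-Fi: Inception    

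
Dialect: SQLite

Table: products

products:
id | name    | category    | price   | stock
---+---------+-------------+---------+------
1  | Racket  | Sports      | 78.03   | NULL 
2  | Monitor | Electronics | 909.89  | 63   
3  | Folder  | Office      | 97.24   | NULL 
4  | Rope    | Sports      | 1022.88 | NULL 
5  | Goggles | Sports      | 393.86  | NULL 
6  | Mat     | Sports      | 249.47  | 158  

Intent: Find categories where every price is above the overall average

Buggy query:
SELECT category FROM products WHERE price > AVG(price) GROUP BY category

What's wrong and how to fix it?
Bug: AVG() is an aggregate; it can't sit directly in WHERE

Fix: Compute the overall average in a scalar subquery and compare each group's MIN against it in HAVING

Corrected query:
SELECT category FROM products GROUP BY category HAVING MIN(price) > (SELECT AVG(price) FROM products)

Result:
category   
-----------
Electronics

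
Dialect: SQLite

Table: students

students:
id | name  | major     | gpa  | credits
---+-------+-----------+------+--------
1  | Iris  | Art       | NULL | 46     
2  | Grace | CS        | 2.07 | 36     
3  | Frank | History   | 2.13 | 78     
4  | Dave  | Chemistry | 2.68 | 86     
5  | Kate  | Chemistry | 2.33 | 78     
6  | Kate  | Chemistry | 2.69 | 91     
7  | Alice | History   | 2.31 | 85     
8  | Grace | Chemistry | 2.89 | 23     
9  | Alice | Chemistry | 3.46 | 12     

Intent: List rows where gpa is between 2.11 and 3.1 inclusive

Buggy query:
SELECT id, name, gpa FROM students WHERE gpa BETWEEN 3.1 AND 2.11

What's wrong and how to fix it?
Bug: The bounds are reversed; BETWEEN a AND b requires a <= b to match anything

Fix: Swap the bounds so the smaller value comes first

Corrected query:
SELECT id, name, gpa FROM students WHERE gpa BETWEEN 2.11 AND 3.1

Result:
id | name  | gpa 
---+-------+-----
3  | Frank | 2.13
4  | Dave  | 2.68
5  | Kate  | 2.33
6  | Kate  | 2.69
7  | Alice | 2.31
8  | Grace | 2.89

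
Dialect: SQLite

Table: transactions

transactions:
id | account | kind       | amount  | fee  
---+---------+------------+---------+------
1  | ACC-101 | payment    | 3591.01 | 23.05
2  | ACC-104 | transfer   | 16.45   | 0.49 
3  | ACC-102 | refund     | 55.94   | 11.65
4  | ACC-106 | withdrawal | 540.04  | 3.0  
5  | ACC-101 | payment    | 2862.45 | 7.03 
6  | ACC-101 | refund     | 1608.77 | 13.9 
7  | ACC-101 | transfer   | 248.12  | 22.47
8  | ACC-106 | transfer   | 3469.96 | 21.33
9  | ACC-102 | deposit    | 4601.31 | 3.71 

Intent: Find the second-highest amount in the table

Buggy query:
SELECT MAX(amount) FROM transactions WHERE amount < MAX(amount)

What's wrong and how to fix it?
Bug: The inner MAX is an aggregate inside WHERE, which is not allowed

Fix: Put the inner MAX in a scalar subquery

Corrected query:
SELECT MAX(amount) FROM transactions WHERE amount < (SELECT MAX(amount) FROM transactions)

Result:
MAX(amount)
-----------
3591.01    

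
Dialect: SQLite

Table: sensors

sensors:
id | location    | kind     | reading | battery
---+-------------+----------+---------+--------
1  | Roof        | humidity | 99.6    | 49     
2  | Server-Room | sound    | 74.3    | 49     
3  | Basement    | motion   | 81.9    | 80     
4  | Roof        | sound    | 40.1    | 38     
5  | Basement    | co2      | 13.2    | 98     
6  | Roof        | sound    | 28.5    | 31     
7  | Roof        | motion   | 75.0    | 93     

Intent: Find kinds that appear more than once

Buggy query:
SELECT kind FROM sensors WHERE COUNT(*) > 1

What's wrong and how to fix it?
Bug: COUNT(*) is an aggregate and cannot be used in WHERE

Fix: Group first, then use HAVING for the count condition

Corrected query:
SELECT kind FROM sensors GROUP BY kind HAVING COUNT(*) > 1

Result:
kind  
------
motion
sound 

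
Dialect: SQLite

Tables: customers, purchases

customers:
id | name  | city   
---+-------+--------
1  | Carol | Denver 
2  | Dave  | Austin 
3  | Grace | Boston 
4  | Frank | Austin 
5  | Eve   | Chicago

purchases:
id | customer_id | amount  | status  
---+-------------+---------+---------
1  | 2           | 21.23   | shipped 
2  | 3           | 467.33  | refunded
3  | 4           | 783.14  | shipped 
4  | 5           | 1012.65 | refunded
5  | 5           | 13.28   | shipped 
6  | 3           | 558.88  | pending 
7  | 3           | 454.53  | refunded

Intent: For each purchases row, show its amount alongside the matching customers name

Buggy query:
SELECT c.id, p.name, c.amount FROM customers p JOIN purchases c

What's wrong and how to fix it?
Bug: Missing join condition: each purchases row is matched to all customers rows instead of just its own

Fix: Specify the join condition linking the foreign key to the parent id

Corrected query:
SELECT c.id, p.name, c.amount FROM customers p JOIN purchases c ON c.customer_id = p.id

Result:
id | name  | amount 
---+-------+--------
1  | Dave  | 21.23  
2  | Grace | 467.33 
3  | Frank | 783.14 
4  | Eve   | 1012.65
5  | Eve   | 13.28  
6  | Grace | 558.88 
7  | Grace | 454.53 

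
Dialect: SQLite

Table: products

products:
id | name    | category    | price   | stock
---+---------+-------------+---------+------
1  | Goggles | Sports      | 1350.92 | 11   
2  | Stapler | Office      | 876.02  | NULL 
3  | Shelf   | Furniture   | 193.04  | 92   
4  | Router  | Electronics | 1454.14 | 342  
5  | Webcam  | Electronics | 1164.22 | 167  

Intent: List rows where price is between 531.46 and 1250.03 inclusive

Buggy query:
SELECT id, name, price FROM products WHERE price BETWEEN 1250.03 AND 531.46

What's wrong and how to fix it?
Bug: BETWEEN expects the lower bound first; with 1250.03 AND 531.46 the range is empty

Fix: Write BETWEEN 531.46 AND 1250.03

Corrected query:
SELECT id, name, price FROM products WHERE price BETWEEN 531.46 AND 1250.03

Result:
id | name    | price  
---+---------+--------
2  | Stapler | 876.02 
5  | Webcam  | 1164.22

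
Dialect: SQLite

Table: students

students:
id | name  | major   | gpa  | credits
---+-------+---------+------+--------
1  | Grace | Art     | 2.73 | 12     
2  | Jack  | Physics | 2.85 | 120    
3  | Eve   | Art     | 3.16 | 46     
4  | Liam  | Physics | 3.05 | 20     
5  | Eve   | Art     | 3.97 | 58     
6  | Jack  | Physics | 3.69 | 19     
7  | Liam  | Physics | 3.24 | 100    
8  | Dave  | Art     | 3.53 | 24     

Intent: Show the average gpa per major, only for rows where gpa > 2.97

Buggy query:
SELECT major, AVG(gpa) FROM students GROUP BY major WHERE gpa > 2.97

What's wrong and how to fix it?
Bug: Row-level WHERE must come before GROUP BY in the clause order

Fix: Place WHERE between FROM and GROUP BY

Corrected query:
SELECT major, AVG(gpa) FROM students WHERE gpa > 2.97 GROUP BY major

Result:
major   | AVG(gpa)
--------+---------
Art     | 3.553333
Physics | 3.326667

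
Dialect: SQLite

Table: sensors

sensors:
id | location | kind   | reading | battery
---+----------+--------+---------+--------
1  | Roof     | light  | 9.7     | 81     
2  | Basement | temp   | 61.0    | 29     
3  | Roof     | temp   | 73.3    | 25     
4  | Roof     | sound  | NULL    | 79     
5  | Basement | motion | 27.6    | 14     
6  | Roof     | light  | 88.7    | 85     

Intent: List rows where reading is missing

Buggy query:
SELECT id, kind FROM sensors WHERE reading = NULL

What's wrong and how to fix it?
Bug: '= NULL' is always unknown in SQL three-valued logic, so no rows match

Fix: Use IS NULL to test for NULL

Corrected query:
SELECT id, kind FROM sensors WHERE reading IS NULL

Result:
id | kind 
---+------
4  | sound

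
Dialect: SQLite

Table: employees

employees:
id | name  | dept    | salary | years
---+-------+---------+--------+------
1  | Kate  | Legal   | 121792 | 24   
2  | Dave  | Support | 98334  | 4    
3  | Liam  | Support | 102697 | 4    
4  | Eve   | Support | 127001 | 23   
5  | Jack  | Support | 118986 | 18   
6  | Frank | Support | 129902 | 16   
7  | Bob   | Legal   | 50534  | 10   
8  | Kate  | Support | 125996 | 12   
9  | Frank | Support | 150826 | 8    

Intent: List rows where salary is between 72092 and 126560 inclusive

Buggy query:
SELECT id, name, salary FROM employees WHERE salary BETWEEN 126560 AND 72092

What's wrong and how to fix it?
Bug: The bounds are reversed; BETWEEN a AND b requires a <= b to match anything

Fix: Swap the bounds so the smaller value comes first

Corrected query:
SELECT id, name, salary FROM employees WHERE salary BETWEEN 72092 AND 126560

Result:
id | name | salary
---+------+-------
1  | Kate | 121792
2  | Dave | 98334 
3  | Liam | 102697
5  | Jack | 118986
8  | Kate | 125996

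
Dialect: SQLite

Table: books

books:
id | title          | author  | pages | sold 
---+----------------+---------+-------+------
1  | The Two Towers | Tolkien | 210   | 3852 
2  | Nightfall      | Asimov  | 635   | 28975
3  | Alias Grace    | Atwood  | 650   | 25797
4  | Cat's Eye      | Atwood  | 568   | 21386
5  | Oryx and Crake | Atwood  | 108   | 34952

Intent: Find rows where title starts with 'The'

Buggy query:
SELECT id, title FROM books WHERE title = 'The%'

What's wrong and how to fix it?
Bug: Wildcards only work with LIKE; '=' treats '%' as a literal character

Fix: Use LIKE for wildcard pattern matching

Corrected query:
SELECT id, title FROM books WHERE title LIKE 'The%'

Result:
id | title         
---+---------------
1  | The Two Towers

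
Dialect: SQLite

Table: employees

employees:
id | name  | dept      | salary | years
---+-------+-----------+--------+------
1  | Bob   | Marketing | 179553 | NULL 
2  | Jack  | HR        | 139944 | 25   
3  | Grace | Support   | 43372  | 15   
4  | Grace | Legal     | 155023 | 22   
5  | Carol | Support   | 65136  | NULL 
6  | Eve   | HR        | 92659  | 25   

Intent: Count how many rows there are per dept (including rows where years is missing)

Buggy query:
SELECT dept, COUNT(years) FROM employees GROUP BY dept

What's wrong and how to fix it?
Bug: COUNT(years) skips NULLs, so groups with missing years are undercounted

Fix: Replace COUNT(years) with COUNT(*)

Corrected query:
SELECT dept, COUNT(*) FROM employees GROUP BY dept

Result:
dept      | COUNT(*)
----------+---------
HR        | 2       
Legal     | 1       
Marketing | 1       
Support   | 2       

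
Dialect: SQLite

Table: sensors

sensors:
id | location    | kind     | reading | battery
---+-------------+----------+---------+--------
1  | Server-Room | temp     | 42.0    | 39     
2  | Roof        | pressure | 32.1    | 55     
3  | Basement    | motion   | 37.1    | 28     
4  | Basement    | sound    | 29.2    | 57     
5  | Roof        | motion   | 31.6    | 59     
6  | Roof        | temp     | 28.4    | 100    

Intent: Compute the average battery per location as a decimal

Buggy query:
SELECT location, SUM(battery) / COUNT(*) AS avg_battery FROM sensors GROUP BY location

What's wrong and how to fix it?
Bug: SUM(battery) and COUNT(*) are both integers; the division truncates the fractional part

Fix: Cast one side to REAL so the division keeps the fractional part

Corrected query:
SELECT location, SUM(battery) * 1.0 / COUNT(*) AS avg_battery FROM sensors GROUP BY location

Result:
location    | avg_battery
------------+------------
Basement    | 42.5       
Roof        | 71.333333  
Server-Room | 39         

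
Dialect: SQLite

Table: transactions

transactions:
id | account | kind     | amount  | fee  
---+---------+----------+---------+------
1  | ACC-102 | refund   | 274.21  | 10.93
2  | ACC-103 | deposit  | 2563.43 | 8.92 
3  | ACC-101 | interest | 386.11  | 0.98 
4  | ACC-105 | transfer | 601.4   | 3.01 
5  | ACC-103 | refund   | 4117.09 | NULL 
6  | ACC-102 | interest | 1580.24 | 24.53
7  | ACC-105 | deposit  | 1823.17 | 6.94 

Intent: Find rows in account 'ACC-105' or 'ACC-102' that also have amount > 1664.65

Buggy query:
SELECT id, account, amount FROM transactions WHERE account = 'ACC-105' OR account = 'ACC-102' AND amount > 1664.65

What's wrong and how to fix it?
Bug: AND binds tighter than OR, so this parses as account = 'ACC-105' OR (account = 'ACC-102' AND amount > 1664.65)

Fix: Group the OR with parentheses (or use IN), then AND the threshold

Corrected query:
SELECT id, account, amount FROM transactions WHERE (account = 'ACC-105' OR account = 'ACC-102') AND amount > 1664.65

Result:
id | account | amount 
---+---------+--------
7  | ACC-105 | 1823.17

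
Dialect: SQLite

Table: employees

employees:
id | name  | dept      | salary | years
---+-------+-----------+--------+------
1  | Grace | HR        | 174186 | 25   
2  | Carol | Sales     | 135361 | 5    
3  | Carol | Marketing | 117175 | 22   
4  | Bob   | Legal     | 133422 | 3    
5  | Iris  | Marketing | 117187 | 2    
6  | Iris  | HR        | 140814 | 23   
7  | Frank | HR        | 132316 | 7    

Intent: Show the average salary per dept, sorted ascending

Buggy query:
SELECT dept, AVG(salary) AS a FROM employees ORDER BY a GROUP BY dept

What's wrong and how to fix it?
Bug: ORDER BY appears before GROUP BY; SQL clause order requires GROUP BY first

Fix: Move ORDER BY to the end, after GROUP BY

Corrected query:
SELECT dept, AVG(salary) AS a FROM employees GROUP BY dept ORDER BY a

Result:
dept      | a            
----------+--------------
Marketing | 117181       
Legal     | 133422       
Sales     | 135361       
HR        | 149105.333333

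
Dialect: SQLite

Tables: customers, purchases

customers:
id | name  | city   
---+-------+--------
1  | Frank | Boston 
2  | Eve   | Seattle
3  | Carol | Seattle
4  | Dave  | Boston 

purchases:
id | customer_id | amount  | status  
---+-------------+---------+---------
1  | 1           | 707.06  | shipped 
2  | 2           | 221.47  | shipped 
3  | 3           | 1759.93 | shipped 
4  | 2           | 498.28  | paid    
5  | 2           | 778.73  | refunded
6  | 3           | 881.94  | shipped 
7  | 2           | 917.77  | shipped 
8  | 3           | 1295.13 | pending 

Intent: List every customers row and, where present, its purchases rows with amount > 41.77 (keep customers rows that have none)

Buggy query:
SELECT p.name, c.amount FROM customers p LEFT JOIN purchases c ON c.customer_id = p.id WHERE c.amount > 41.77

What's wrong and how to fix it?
Bug: Filtering c.amount in WHERE discards the NULL rows produced by LEFT JOIN, turning it into an inner join

Fix: Move the right-table condition into the ON clause so unmatched parents are kept

Corrected query:
SELECT p.name, c.amount FROM customers p LEFT JOIN purchases c ON c.customer_id = p.id AND c.amount > 41.77

Result:
name  | amount 
------+--------
Frank | 707.06 
Eve   | 221.47 
Eve   | 498.28 
Eve   | 778.73 
Eve   | 917.77 
Carol | 881.94 
Carol | 1295.13
Carol | 1759.93
Dave  | NULL   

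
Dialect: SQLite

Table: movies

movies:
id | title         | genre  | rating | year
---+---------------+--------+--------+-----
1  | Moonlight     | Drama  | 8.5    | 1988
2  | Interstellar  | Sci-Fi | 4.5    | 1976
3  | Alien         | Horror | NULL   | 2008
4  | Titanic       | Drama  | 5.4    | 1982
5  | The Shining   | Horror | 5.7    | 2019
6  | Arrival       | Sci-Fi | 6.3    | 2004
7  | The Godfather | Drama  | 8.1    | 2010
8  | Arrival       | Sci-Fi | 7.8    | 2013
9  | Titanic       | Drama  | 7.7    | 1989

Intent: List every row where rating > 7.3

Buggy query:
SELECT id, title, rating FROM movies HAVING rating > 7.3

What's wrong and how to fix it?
Bug: HAVING filters the output of aggregation, but this query has no GROUP BY and no aggregate functions, so SQLite rejects it (HAVING clause on a non-aggregate query); the condition here is per row

Fix: Replace HAVING with WHERE since the condition applies to individual rows

Corrected query:
SELECT id, title, rating FROM movies WHERE rating > 7.3

Result:
id | title         | rating
---+---------------+-------
1  | Moonlight     | 8.5   
7  | The Godfather | 8.1   
8  | Arrival       | 7.8   
9  | Titanic       | 7.7   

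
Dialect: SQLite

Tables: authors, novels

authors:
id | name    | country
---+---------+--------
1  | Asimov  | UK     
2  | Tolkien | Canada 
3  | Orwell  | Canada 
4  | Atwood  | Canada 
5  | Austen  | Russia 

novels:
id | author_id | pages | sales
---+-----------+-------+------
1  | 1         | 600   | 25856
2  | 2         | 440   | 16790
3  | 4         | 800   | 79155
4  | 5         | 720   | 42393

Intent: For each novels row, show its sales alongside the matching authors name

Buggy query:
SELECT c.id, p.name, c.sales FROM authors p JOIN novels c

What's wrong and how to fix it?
Bug: JOIN with no ON clause produces a cartesian product; every novels row pairs with every authors row

Fix: Specify the join condition linking the foreign key to the parent id

Corrected query:
SELECT c.id, p.name, c.sales FROM authors p JOIN novels c ON c.author_id = p.id

Result:
id | name    | sales
---+---------+------
1  | Asimov  | 25856
2  | Tolkien | 16790
3  | Atwood  | 79155
4  | Austen  | 42393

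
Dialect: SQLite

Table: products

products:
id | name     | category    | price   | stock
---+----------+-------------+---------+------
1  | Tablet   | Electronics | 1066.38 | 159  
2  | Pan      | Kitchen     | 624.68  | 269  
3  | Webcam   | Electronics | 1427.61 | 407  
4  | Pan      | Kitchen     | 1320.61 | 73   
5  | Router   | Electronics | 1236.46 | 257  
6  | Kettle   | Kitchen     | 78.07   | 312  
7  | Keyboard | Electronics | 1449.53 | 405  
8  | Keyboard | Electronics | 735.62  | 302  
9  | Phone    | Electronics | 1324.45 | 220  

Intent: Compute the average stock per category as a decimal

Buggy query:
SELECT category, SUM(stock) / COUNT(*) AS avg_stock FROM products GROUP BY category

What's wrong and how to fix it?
Bug: SUM(stock) and COUNT(*) are both integers; the division truncates the fractional part

Fix: Multiply by 1.0 (or CAST to REAL) to force floating-point division

Corrected query:
SELECT category, SUM(stock) * 1.0 / COUNT(*) AS avg_stock FROM products GROUP BY category

Result:
category    | avg_stock 
------------+-----------
Electronics | 291.666667
Kitchen     | 218       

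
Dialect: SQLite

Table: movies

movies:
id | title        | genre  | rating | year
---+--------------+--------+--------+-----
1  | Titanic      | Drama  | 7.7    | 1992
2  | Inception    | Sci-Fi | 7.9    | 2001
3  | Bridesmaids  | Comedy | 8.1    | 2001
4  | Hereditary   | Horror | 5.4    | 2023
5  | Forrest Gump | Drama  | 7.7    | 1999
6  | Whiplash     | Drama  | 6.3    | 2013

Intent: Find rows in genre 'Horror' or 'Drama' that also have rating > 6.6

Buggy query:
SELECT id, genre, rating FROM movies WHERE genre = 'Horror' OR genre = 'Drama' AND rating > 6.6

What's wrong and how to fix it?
Bug: Without parentheses, AND is evaluated before OR, so the rating filter only applies to the 'Drama' branch

Fix: Add parentheses around the OR so the AND applies to both alternatives

Corrected query:
SELECT id, genre, rating FROM movies WHERE (genre = 'Horror' OR genre = 'Drama') AND rating > 6.6

Result:
id | genre | rating
---+-------+-------
1  | Drama | 7.7   
5  | Drama | 7.7   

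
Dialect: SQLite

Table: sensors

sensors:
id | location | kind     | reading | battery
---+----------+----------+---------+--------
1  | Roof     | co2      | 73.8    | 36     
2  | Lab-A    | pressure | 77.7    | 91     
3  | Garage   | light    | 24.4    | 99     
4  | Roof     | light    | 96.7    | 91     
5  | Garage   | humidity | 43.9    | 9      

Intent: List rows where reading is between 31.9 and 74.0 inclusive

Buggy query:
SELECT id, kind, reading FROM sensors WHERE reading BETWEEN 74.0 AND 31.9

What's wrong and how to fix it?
Bug: BETWEEN expects the lower bound first; with 74.0 AND 31.9 the range is empty

Fix: Swap the bounds so the smaller value comes first

Corrected query:
SELECT id, kind, reading FROM sensors WHERE reading BETWEEN 31.9 AND 74.0

Result:
id | kind     | reading
---+----------+--------
1  | co2      | 73.8   
5  | humidity | 43.9   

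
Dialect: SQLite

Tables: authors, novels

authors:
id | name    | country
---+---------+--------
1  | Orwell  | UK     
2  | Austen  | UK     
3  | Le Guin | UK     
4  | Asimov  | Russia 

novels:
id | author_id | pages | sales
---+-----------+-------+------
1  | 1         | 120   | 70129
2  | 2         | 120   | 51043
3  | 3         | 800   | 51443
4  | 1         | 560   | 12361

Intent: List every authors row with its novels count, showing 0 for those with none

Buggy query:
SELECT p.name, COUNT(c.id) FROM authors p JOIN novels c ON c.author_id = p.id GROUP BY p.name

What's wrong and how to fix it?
Bug: An inner join excludes parents with zero children

Fix: Switch to LEFT JOIN to retain unmatched parent rows

Corrected query:
SELECT p.name, COUNT(c.id) FROM authors p LEFT JOIN novels c ON c.author_id = p.id GROUP BY p.name

Result:
name    | COUNT(c.id)
--------+------------
Asimov  | 0          
Austen  | 1          
Le Guin | 1          
Orwell  | 2          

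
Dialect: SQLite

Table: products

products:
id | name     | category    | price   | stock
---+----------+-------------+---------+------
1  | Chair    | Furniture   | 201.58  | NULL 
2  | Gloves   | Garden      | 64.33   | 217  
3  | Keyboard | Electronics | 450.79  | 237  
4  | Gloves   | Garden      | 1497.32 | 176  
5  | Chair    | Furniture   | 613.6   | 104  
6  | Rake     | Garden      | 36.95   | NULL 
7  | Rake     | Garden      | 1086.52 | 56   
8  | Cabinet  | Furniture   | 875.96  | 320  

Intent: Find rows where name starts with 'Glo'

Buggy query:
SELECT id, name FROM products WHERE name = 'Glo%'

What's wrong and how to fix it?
Bug: Wildcards only work with LIKE; '=' treats '%' as a literal character

Fix: Replace '=' with LIKE so 'Glo%' is treated as a pattern

Corrected query:
SELECT id, name FROM products WHERE name LIKE 'Glo%'

Result:
id | name  
---+-------
2  | Gloves
4  | Gloves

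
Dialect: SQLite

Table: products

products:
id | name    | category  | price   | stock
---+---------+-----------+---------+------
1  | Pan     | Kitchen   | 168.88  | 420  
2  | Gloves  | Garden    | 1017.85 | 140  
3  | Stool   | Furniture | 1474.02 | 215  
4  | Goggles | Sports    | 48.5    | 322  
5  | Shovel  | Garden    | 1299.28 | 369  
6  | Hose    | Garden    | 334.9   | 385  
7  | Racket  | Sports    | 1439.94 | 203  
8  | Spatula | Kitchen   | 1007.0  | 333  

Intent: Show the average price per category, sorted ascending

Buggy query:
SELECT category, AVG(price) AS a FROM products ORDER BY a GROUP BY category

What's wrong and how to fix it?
Bug: ORDER BY appears before GROUP BY; SQL clause order requires GROUP BY first

Fix: Move ORDER BY to the end, after GROUP BY

Corrected query:
SELECT category, AVG(price) AS a FROM products GROUP BY category ORDER BY a

Result:
category  | a      
----------+--------
Kitchen   | 587.94 
Sports    | 744.22 
Garden    | 884.01 
Furniture | 1474.02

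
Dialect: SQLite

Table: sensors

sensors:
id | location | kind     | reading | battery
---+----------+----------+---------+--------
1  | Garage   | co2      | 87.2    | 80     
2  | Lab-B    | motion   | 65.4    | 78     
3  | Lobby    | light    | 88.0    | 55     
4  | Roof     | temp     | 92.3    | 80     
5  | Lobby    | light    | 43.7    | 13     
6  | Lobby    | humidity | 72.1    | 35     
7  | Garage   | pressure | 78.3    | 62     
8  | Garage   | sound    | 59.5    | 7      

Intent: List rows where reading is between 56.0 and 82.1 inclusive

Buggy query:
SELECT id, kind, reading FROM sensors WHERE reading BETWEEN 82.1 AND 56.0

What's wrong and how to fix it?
Bug: BETWEEN expects the lower bound first; with 82.1 AND 56.0 the range is empty

Fix: Write BETWEEN 56.0 AND 82.1

Corrected query:
SELECT id, kind, reading FROM sensors WHERE reading BETWEEN 56.0 AND 82.1

Result:
id | kind     | reading
---+----------+--------
2  | motion   | 65.4   
6  | humidity | 72.1   
7  | pressure | 78.3   
8  | sound    | 59.5   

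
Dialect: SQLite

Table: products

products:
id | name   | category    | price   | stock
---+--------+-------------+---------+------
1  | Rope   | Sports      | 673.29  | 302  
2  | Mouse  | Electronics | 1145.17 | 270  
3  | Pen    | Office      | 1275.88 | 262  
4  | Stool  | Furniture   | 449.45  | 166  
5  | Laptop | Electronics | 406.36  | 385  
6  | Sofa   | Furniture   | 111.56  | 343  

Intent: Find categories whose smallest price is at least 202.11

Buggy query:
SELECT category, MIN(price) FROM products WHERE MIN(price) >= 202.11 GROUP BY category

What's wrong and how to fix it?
Bug: MIN() in WHERE is a misuse of aggregate

Fix: Use HAVING for the per-group MIN condition

Corrected query:
SELECT category, MIN(price) FROM products GROUP BY category HAVING MIN(price) >= 202.11

Result:
category    | MIN(price)
------------+-----------
Electronics | 406.36    
Office      | 1275.88   
Sports      | 673.29    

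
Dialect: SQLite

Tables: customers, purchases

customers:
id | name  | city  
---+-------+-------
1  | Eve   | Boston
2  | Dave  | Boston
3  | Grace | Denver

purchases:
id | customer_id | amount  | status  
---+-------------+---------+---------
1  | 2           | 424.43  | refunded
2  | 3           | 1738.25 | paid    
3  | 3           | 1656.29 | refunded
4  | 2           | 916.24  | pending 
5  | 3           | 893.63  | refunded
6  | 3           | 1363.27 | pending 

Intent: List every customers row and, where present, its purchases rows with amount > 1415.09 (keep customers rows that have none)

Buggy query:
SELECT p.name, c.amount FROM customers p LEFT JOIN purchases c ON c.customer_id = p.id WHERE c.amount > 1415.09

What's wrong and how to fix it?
Bug: A WHERE condition on the right-hand table after LEFT JOIN drops unmatched parents

Fix: Move the right-table condition into the ON clause so unmatched parents are kept

Corrected query:
SELECT p.name, c.amount FROM customers p LEFT JOIN purchases c ON c.customer_id = p.id AND c.amount > 1415.09

Result:
name  | amount 
------+--------
Eve   | NULL   
Dave  | NULL   
Grace | 1656.29
Grace | 1738.25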